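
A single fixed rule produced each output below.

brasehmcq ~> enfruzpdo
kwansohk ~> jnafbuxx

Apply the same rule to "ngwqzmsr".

The rule is to move the first character to the end, then shift every letter 13 places forward in the alphabet (wrapping around) — i.e. ROT13.
On "ngwqzmsr" that produces "tjdmzfea".

tjdmzfea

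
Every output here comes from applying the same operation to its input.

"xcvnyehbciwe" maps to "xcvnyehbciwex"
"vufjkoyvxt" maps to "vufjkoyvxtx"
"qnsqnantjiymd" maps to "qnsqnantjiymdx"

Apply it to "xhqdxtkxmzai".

What's happening: append "x".
So "xhqdxtkxmzai" becomes "xhqdxtkxmzaix".

xhqdxtkxmzaix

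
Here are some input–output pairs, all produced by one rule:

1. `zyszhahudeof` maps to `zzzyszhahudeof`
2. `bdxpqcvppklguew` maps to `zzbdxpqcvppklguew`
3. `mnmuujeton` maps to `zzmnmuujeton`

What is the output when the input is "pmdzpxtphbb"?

zzpmdzpxtphbb

Each output is the input with this applied: prepend "zz".
Applying that to "pmdzpxtphbb" gives "zzpmdzpxtphbb".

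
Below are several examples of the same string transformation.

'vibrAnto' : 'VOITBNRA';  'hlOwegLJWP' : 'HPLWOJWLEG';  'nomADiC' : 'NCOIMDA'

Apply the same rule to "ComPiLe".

CEOLMIP

Rule — take characters alternately from the front and the back (1st, last, 2nd, 2nd-last, ...), then convert every letter to uppercase.
On "ComPiLe": the first step gives "CeoLmiP", and the second then gives "CEOLMIP".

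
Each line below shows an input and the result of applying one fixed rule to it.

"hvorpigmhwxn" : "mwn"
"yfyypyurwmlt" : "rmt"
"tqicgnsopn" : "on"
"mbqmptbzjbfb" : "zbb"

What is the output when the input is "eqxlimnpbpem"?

Looking at the pairs, the operation is to keep every other character starting from the second (positions 2nd, 4th, 6th, ...), then delete the first 3 characters.
For "eqxlimnpbpem", step one produces "qlmppm"; step two turns that into "ppm".

ppm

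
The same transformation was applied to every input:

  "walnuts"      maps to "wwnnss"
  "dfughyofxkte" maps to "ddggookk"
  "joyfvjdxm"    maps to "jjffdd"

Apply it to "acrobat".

aaoott

The pattern: keep one character in every 3, starting at position 1 (positions 1st, 4th, 7th, ...), then double every character.
Applying both steps to "acrobat": "aot", then "aaoott".
(Check on "joyfvjdxm": → "jfd" → "jjffdd" ✓)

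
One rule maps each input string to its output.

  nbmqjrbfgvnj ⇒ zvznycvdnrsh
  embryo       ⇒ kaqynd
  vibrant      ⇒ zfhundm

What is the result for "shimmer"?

What's happening: shift every letter 12 places forward in the alphabet (wrapping around), then move the last 2 characters to the front (rotate right by 2).
For "shimmer", step one produces "etuyyqd"; step two turns that into "qdetuyy".

qdetuyy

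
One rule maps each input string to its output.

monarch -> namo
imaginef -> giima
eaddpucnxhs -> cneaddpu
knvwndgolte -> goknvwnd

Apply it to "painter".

inpa

Each output is the input with this applied: delete the last 3 characters, then move the last 2 characters to the front (rotate right by 2).
Working it through for "painter": intermediate "pain", final "inpa".
(Check on "eaddpucnxhs": → "eaddpucn" → "cneaddpu" ✓)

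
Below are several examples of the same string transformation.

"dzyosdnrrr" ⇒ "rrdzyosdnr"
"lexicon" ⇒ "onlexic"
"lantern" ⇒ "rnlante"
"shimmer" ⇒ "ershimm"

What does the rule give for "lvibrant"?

ntlvibra

What's happening: move the last 2 characters to the front (rotate right by 2).
"lvibrant" → "ntlvibra".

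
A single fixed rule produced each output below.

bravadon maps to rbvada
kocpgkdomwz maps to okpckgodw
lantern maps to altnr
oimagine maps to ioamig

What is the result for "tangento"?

The pattern: swap each adjacent pair of characters (1↔2, 3↔4, ...), then delete the last 2 characters.
Applying both steps to "tangento": "atgnneot", then "atgnne".
(Check on "oimagine": → "ioamigen" → "ioamig" ✓)

atgnne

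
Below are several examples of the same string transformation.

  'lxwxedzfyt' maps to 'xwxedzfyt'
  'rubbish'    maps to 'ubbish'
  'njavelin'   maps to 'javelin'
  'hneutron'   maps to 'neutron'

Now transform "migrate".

igrate

The rule is to delete the first character.
For "migrate" the result is "igrate".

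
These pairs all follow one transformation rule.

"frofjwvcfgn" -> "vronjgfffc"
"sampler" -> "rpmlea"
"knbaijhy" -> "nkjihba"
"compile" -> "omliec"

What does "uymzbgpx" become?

yxupmgb

The transformation: sort the characters into reverse alphabetical order, then delete the first character.
"uymzbgpx" → "yxupmgb".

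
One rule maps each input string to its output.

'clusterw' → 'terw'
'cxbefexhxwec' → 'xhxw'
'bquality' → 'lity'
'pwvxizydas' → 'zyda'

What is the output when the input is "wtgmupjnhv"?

The pattern: swap the front and back halves of the string, then keep only the first 4 characters.
On "wtgmupjnhv" that produces "pjnh".

pjnh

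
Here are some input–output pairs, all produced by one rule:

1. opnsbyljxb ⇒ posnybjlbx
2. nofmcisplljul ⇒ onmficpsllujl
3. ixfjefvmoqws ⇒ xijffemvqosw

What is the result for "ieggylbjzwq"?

In each case the input is transformed by: swap each adjacent pair of characters (1↔2, 3↔4, ...).
For "ieggylbjzwq" the result is "eigglyjbwzq".

eigglyjbwzq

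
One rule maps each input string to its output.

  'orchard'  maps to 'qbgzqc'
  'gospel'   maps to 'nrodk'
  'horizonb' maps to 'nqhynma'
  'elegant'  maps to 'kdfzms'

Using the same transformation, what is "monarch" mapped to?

Looking at the pairs, the operation is to shift every letter 1 place backward in the alphabet (wrapping around), then delete the first character.
"monarch" → "nmzqbg".

nmzqbg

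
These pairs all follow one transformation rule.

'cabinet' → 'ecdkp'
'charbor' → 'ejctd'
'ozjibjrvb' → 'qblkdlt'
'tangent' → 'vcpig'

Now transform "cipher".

The rule is to delete the last 2 characters, then shift every letter 2 places forward in the alphabet (wrapping around).
For "cipher" the result is "ekrj".

ekrj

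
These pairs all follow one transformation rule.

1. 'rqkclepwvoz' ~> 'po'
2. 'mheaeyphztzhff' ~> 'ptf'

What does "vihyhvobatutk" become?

Each output is the input with this applied: keep one character in every 3, starting at position 1 (positions 1st, 4th, 7th, ...), then delete the first 2 characters.
Starting from "vihyhvobatutk": after the first operation, "vyotk"; after the second, "otk".

otk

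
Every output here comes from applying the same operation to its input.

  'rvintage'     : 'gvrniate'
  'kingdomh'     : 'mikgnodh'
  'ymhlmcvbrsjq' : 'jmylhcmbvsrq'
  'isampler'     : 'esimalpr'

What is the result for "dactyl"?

The pattern: swap each adjacent pair of characters (1↔2, 3↔4, ...), then move the last character to the front.
"dactyl" → "adtcly" → "yadtcl".

yadtcl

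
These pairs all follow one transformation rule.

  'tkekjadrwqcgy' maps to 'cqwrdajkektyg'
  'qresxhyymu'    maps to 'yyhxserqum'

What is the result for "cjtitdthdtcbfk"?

The pattern: reverse the string, then move the first 2 characters to the end (rotate left by 2).
Working it through for "cjtitdthdtcbfk": intermediate "kfbctdhtdtitjc", final "bctdhtdtitjckf".

bctdhtdtitjckf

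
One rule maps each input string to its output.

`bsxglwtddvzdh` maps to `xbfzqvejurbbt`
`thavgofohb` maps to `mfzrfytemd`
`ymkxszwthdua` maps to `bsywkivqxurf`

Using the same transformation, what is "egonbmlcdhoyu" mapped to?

In each case the input is transformed by: move the last 3 characters to the front (rotate right by 3), then shift every letter 2 places backward in the alphabet (wrapping around).
Starting from "egonbmlcdhoyu": after the first operation, "oyuegonbmlcdh"; after the second, "mwscemlzkjabf".

mwscemlzkjabf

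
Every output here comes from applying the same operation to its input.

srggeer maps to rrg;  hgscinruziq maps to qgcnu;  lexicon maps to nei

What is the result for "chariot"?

The pattern: move the last 2 characters to the front (rotate right by 2), then keep every other character starting from the second (positions 2nd, 4th, 6th, ...).
"chariot" → "otchari" → "thr".

thr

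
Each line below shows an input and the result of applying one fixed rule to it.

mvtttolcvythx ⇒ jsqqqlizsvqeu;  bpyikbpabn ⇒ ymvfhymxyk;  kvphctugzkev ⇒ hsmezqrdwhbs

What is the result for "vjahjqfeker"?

Looking at the pairs, the operation is to shift every letter 3 places backward in the alphabet (wrapping around).
On "vjahjqfeker" that produces "sgxegncbhbo".

sgxegncbhbo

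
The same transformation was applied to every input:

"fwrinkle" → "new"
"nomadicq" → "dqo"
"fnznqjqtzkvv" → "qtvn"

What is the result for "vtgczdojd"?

Rule — keep one character in every 3, starting at position 2 (positions 2nd, 5th, 8th, ...), then move the first character to the end.
Working it through for "vtgczdojd": intermediate "tzj", final "zjt".
(Check on "fnznqjqtzkvv": → "nqtv" → "qtvn" ✓)

zjt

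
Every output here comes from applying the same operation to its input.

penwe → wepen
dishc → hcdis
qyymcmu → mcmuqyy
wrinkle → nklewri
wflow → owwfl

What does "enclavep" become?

In each case the input is transformed by: move the first 3 characters to the end (rotate left by 3).
On "enclavep" that produces "lavepenc".

lavepenc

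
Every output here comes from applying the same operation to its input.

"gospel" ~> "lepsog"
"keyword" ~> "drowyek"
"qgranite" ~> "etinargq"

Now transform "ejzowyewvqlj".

Looking at the pairs, the operation is to reverse the string.
So "ejzowyewvqlj" becomes "jlqvweywozje".

jlqvweywozje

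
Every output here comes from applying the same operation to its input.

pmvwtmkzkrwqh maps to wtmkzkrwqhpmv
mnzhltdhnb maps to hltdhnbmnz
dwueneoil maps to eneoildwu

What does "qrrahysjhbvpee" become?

In each case the input is transformed by: move the first 3 characters to the end (rotate left by 3).
On "qrrahysjhbvpee" that produces "ahysjhbvpeeqrr".

ahysjhbvpeeqrr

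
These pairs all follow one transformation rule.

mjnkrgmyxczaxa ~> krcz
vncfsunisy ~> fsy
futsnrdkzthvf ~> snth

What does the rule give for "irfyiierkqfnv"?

The rule is to swap each adjacent pair of characters (1↔2, 3↔4, ...), then keep one character in every 3, starting at position 3 (positions 3rd, 6th, 9th, ...).
Applying both steps to "irfyiierkqfnv": "riyfiireqknfv", then "yiqf".

yiqf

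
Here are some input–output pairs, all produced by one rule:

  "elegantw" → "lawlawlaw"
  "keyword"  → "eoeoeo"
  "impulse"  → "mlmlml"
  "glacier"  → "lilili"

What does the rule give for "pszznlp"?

snsnsn

Looking at the pairs, the operation is to keep one character in every 3, starting at position 2 (positions 2nd, 5th, 8th, ...), then write the whole string 3 times in a row.
"pszznlp" → "snsnsn".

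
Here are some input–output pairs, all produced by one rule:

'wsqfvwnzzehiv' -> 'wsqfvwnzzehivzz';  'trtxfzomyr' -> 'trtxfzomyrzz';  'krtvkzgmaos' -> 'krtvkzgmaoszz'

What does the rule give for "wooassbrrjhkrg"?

wooassbrrjhkrgzz

Looking at the pairs, the operation is to append "zz".
On "wooassbrrjhkrg" that produces "wooassbrrjhkrgzz".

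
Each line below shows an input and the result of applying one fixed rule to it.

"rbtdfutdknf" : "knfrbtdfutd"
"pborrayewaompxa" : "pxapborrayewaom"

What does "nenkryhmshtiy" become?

tiynenkryhmsh

What's happening: move the last 3 characters to the front (rotate right by 3).
On "nenkryhmshtiy" that produces "tiynenkryhmsh".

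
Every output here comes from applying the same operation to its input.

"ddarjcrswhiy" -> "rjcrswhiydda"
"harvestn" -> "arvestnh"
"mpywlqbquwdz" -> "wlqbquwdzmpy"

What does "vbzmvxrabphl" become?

mvxrabphlvbz

In each case the input is transformed by: swap the front and back halves of the string, then move the last 3 characters to the front (rotate right by 3).
Starting from "vbzmvxrabphl": after the first operation, "rabphlvbzmvx"; after the second, "mvxrabphlvbz".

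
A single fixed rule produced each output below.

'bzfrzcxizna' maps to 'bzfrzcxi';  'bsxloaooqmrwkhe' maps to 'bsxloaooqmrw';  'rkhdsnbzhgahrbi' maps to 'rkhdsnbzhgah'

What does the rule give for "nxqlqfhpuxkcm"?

The pattern: delete the last 3 characters.
Doing the same to "nxqlqfhpuxkcm": "nxqlqfhpux".

nxqlqfhpux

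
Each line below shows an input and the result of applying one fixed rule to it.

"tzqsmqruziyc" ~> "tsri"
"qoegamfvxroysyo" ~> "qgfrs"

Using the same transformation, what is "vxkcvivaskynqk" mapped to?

The pattern: keep one character in every 3, starting at position 1 (positions 1st, 4th, 7th, ...).
Applying that to "vxkcvivaskynqk" gives "vcvkq".

vcvkq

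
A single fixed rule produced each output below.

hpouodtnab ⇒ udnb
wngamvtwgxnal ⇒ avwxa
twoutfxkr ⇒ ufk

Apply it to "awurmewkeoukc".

rekok

Rule — delete the first 2 characters, then keep every other character starting from the second (positions 2nd, 4th, 6th, ...).
For "awurmewkeoukc", step one produces "urmewkeoukc"; step two turns that into "rekok".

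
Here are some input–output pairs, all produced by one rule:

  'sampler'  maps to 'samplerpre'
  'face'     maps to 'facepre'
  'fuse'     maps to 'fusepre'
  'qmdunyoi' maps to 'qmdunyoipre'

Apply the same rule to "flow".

The transformation: append "pre".
Doing the same to "flow": "flowpre".

flowpre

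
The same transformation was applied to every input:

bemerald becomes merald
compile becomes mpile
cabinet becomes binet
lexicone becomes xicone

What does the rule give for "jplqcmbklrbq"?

The transformation: delete the first 2 characters.
For "jplqcmbklrbq" the result is "lqcmbklrbq".

lqcmbklrbq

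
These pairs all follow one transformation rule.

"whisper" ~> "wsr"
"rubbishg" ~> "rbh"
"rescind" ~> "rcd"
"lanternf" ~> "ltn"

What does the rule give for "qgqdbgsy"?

qds

Each output is the input with this applied: keep one character in every 3, starting at position 1 (positions 1st, 4th, 7th, ...).
Doing the same to "qgqdbgsy": "qds".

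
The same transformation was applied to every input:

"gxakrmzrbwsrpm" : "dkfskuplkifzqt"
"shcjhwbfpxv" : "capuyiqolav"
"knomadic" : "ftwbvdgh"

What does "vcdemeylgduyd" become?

Looking at the pairs, the operation is to move the first 3 characters to the end (rotate left by 3), then shift every letter 7 places backward in the alphabet (wrapping around).
For "vcdemeylgduyd", step one produces "emeylgduydvcd"; step two turns that into "xfxrezwnrwovw".

xfxrezwnrwovw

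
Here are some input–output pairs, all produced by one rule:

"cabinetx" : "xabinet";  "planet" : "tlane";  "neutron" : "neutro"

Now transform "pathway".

What's happening: delete the first character, then move the last character to the front.
Starting from "pathway": after the first operation, "athway"; after the second, "yathwa".

yathwa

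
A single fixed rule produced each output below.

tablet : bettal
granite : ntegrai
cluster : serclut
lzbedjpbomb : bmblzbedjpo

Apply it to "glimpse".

In each case the input is transformed by: move the last 3 characters to the front (rotate right by 3), then swap the first and last characters.
Working it through for "glimpse": intermediate "pseglim", final "mseglip".

mseglip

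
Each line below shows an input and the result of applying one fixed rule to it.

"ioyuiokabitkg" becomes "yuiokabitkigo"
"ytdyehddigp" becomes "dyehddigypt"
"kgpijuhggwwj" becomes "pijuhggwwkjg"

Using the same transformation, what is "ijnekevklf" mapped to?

nekevklifj

In each case the input is transformed by: swap the first and last characters, then move the first 2 characters to the end (rotate left by 2).
Applying both steps to "ijnekevklf": "fjnekevkli", then "nekevklifj".
(Check on "kgpijuhggwwj": → "jgpijuhggwwk" → "pijuhggwwkjg" ✓)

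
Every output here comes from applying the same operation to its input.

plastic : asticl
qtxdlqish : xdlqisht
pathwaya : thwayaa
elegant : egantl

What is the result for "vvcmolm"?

In each case the input is transformed by: delete the first character, then move the first character to the end.
Doing the same to "vvcmolm": "cmolmv".
(Check on "plastic": → "lastic" → "asticl" ✓)

cmolmv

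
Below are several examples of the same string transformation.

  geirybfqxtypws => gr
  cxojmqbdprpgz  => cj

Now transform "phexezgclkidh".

px

What's happening: keep one character in every 3, starting at position 1 (positions 1st, 4th, 7th, ...), then delete the last 3 characters.
Applying both steps to "phexezgclkidh": "pxgkh", then "px".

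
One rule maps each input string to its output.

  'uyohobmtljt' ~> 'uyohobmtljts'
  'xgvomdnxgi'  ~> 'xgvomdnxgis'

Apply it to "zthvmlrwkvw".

zthvmlrwkvws

What's happening: append "s".
Doing the same to "zthvmlrwkvw": "zthvmlrwkvws".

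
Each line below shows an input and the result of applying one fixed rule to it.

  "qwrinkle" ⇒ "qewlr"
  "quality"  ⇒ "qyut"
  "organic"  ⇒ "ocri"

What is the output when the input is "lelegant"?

The pattern: take characters alternately from the front and the back (1st, last, 2nd, 2nd-last, ...), then delete the last 3 characters.
Working it through for "lelegant": intermediate "ltenlaeg", final "ltenl".

ltenl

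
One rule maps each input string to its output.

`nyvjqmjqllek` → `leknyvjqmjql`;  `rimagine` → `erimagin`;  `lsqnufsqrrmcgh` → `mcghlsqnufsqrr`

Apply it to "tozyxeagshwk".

Each output is the input with this applied: swap the front and back halves of the string, then move the first 3 characters to the end (rotate left by 3).
For "tozyxeagshwk", step one produces "agshwktozyxe"; step two turns that into "hwktozyxeags".
(Check on "lsqnufsqrrmcgh": → "qrrmcghlsqnufs" → "mcghlsqnufsqrr" ✓)

hwktozyxeags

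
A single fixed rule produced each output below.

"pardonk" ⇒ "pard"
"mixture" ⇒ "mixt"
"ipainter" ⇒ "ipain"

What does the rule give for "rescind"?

The transformation: delete the last 3 characters.
Applying that to "rescind" gives "resc".

resc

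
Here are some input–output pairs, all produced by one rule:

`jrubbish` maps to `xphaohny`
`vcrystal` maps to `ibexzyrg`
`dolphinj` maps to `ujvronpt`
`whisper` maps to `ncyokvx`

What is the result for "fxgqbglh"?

In each case the input is transformed by: swap each adjacent pair of characters (1↔2, 3↔4, ...), then shift every letter 6 places forward in the alphabet (wrapping around).
So "fxgqbglh" becomes "dlwmmhnr".

dlwmmhnr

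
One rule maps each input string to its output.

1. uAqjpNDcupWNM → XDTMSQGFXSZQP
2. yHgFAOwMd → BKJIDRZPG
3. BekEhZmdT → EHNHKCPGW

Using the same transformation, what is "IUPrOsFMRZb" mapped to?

The pattern: shift every letter 3 places forward in the alphabet (wrapping around), then convert every letter to uppercase.
Starting from "IUPrOsFMRZb": after the first operation, "LXSuRvIPUCe"; after the second, "LXSURVIPUCE".

LXSURVIPUCE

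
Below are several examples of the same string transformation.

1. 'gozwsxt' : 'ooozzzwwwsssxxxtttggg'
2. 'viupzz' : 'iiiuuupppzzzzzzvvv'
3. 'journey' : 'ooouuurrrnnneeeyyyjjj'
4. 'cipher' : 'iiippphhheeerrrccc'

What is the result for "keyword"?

eeeyyywwwooorrrdddkkk

In each case the input is transformed by: move the first character to the end, then repeat every character 3 times.
Working it through for "keyword": intermediate "eywordk", final "eeeyyywwwooorrrdddkkk".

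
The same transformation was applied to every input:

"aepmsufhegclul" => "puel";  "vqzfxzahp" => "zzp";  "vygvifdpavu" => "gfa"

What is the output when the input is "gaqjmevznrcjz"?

qenj

Looking at the pairs, the operation is to keep one character in every 3, starting at position 3 (positions 3rd, 6th, 9th, ...).
For "gaqjmevznrcjz" the result is "qenj".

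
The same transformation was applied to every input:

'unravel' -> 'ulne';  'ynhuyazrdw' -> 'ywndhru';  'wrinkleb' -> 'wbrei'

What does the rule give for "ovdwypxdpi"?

Looking at the pairs, the operation is to take characters alternately from the front and the back (1st, last, 2nd, 2nd-last, ...), then delete the last 3 characters.
On "ovdwypxdpi": the first step gives "oivpddwxyp", and the second then gives "oivpddw".

oivpddw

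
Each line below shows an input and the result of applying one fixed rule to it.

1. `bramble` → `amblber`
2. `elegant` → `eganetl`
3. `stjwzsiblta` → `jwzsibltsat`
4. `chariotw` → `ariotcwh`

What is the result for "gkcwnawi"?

In each case the input is transformed by: swap the first and last characters, then move the first 2 characters to the end (rotate left by 2).
For "gkcwnawi", step one produces "ikcwnawg"; step two turns that into "cwnawgik".

cwnawgik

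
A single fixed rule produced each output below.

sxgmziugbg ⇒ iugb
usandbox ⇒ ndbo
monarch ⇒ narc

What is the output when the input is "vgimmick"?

mmic

Rule — move the last character to the front, then keep only the last 4 characters.
On "vgimmick": the first step gives "kvgimmic", and the second then gives "mmic".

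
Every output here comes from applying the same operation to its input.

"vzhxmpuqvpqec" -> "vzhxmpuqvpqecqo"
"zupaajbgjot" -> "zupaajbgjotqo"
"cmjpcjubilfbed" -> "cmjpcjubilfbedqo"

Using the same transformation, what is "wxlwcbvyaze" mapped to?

In each case the input is transformed by: append "qo".
Doing the same to "wxlwcbvyaze": "wxlwcbvyazeqo".

wxlwcbvyazeqo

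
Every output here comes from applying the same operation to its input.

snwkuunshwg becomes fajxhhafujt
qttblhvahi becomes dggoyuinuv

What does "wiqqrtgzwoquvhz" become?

jvddegtmjbdhium

The transformation: shift every letter 13 places forward in the alphabet (wrapping around) — i.e. ROT13.
Applying that to "wiqqrtgzwoquvhz" gives "jvddegtmjbdhium".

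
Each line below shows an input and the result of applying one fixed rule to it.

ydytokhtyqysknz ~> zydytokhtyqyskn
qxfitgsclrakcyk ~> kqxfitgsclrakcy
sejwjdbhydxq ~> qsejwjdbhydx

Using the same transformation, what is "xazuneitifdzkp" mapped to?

In each case the input is transformed by: move the last character to the front.
Doing the same to "xazuneitifdzkp": "pxazuneitifdzk".

pxazuneitifdzk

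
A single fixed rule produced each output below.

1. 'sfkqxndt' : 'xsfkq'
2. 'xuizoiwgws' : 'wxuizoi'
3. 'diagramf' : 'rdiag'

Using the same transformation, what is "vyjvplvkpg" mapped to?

The pattern: delete the last 3 characters, then move the last character to the front.
Applying both steps to "vyjvplvkpg": "vyjvplv", then "vvyjvpl".

vvyjvpl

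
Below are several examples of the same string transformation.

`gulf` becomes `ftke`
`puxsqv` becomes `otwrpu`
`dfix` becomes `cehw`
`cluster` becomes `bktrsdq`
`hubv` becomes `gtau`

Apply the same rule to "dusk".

ctrj

In each case the input is transformed by: shift every letter 1 place backward in the alphabet (wrapping around).
Doing the same to "dusk": "ctrj".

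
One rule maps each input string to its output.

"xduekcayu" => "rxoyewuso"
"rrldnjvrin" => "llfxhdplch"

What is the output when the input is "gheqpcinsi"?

In each case the input is transformed by: shift every letter 6 places backward in the alphabet (wrapping around).
For "gheqpcinsi" the result is "abykjwchmc".

abykjwchmc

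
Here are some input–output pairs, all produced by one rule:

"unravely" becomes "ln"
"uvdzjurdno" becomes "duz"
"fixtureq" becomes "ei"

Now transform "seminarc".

Each output is the input with this applied: swap the front and back halves of the string, then keep one character in every 3, starting at position 3 (positions 3rd, 6th, 9th, ...).
Applying both steps to "seminarc": "narcsemi", then "re".

re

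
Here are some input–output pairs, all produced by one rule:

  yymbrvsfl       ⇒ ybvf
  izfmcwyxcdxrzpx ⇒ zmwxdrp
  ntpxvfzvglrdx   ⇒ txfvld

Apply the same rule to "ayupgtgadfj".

yptaf

Each output is the input with this applied: keep every other character starting from the second (positions 2nd, 4th, 6th, ...).
On "ayupgtgadfj" that produces "yptaf".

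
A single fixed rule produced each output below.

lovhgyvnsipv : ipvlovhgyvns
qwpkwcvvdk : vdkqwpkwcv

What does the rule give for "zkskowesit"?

sitzkskowe

The rule is to move the last 3 characters to the front (rotate right by 3).
For "zkskowesit" the result is "sitzkskowe".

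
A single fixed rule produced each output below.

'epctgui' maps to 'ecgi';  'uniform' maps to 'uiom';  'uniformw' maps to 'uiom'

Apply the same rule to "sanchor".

snhr

What's happening: keep every other character starting from the first (positions 1st, 3rd, 5th, ...).
On "sanchor" that produces "snhr".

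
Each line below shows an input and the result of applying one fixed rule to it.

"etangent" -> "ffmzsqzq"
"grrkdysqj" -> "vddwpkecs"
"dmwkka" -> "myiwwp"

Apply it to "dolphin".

What's happening: shift every letter 12 places forward in the alphabet (wrapping around), then swap the first and last characters.
So "dolphin" becomes "zaxbtup".

zaxbtup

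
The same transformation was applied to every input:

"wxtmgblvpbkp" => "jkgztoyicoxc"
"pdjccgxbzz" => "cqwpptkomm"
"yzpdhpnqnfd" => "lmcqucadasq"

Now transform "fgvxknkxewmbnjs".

The transformation: shift every letter 13 places forward in the alphabet (wrapping around) — i.e. ROT13.
So "fgvxknkxewmbnjs" becomes "stikxaxkrjzoawf".

stikxaxkrjzoawf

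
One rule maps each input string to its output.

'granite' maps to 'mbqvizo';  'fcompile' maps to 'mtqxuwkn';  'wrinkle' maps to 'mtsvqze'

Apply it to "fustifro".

wznqbacn

Looking at the pairs, the operation is to shift every letter 8 places forward in the alphabet (wrapping around), then reverse the string.
"fustifro" → "ncabqnzw" → "wznqbacn".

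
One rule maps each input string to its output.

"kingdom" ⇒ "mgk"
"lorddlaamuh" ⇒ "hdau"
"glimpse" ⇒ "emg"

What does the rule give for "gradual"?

Rule — swap the first and last characters, then keep one character in every 3, starting at position 1 (positions 1st, 4th, 7th, ...).
Applying both steps to "gradual": "lraduag", then "ldg".

ldg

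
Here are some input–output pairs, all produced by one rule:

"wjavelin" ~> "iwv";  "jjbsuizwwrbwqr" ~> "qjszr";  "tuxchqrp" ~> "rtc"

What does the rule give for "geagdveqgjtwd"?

The pattern: keep one character in every 3, starting at position 1 (positions 1st, 4th, 7th, ...), then move the last character to the front.
Applying that to "geagdveqgjtwd" gives "dggej".
(Check on "wjavelin": → "wvi" → "iwv" ✓)

dggej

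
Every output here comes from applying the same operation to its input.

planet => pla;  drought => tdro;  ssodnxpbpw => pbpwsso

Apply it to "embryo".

Each output is the input with this applied: move the first 3 characters to the end (rotate left by 3), then delete the first 3 characters.
"embryo" → "emb".
(Check on "ssodnxpbpw": → "dnxpbpwsso" → "pbpwsso" ✓)

emb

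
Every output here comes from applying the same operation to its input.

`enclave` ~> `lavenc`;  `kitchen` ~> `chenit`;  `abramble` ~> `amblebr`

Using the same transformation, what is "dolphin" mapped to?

phinol

What's happening: delete the first character, then move the first 2 characters to the end (rotate left by 2).
For "dolphin", step one produces "olphin"; step two turns that into "phinol".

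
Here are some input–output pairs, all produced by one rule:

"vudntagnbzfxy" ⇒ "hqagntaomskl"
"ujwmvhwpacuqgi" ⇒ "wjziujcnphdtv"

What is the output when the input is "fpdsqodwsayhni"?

Looking at the pairs, the operation is to shift every letter 13 places forward in the alphabet (wrapping around) — i.e. ROT13, then delete the first character.
"fpdsqodwsayhni" → "scqfdbqjfnluav" → "cqfdbqjfnluav".

cqfdbqjfnluav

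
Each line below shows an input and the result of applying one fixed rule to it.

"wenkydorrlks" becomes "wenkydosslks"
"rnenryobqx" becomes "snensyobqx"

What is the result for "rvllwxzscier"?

svllwxzscies

Each output is the input with this applied: replace every "r" with "s".
So "rvllwxzscier" becomes "svllwxzscies".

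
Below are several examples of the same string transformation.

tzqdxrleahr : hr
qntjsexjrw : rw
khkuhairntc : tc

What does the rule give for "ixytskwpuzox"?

ox

The pattern: keep only the last 2 characters.
Applying that to "ixytskwpuzox" gives "ox".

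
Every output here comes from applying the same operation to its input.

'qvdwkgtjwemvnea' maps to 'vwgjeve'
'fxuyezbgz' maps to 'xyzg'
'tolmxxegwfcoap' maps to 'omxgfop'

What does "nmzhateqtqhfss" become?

In each case the input is transformed by: keep every other character starting from the second (positions 2nd, 4th, 6th, ...).
For "nmzhateqtqhfss" the result is "mhtqqfs".

mhtqqfs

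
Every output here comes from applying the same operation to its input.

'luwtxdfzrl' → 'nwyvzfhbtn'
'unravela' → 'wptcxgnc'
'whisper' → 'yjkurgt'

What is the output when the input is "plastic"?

rncuvke

Each output is the input with this applied: shift every letter 2 places forward in the alphabet (wrapping around).
On "plastic" that produces "rncuvke".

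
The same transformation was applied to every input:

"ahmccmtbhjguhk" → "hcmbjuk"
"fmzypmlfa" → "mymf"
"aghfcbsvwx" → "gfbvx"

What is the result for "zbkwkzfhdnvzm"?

Each output is the input with this applied: keep every other character starting from the second (positions 2nd, 4th, 6th, ...).
Doing the same to "zbkwkzfhdnvzm": "bwzhnz".

bwzhnz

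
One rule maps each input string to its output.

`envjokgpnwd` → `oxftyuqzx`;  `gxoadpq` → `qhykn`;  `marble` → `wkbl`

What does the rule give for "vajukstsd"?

fkteucd

The transformation: shift every letter 10 places forward in the alphabet (wrapping around), then delete the last 2 characters.
On "vajukstsd": the first step gives "fkteucdcn", and the second then gives "fkteucd".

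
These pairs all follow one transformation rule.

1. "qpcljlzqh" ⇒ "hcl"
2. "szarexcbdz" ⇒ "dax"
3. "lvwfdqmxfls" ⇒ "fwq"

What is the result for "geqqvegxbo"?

Looking at the pairs, the operation is to keep one character in every 3, starting at position 3 (positions 3rd, 6th, 9th, ...), then move the last character to the front.
On "geqqvegxbo" that produces "bqe".

bqe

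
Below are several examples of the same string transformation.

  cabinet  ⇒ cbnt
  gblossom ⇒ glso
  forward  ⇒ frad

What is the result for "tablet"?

tbe

Rule — keep every other character starting from the first (positions 1st, 3rd, 5th, ...).
Applying that to "tablet" gives "tbe".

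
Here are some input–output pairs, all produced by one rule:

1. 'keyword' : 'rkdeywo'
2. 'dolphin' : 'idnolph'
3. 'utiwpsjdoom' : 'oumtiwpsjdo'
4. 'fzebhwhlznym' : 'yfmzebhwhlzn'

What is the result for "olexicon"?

oonlexic

Looking at the pairs, the operation is to swap the first and last characters, then move the last 2 characters to the front (rotate right by 2).
On "olexicon": the first step gives "nlexicoo", and the second then gives "oonlexic".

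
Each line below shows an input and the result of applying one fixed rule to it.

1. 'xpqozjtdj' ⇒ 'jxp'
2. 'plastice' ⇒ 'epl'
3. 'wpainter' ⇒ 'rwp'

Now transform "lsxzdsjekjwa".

The pattern: move the first 2 characters to the end (rotate left by 2), then keep only the last 3 characters.
On "lsxzdsjekjwa": the first step gives "xzdsjekjwals", and the second then gives "als".

als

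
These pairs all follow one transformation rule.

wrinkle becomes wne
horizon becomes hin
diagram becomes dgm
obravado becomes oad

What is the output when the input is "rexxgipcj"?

The pattern: keep one character in every 3, starting at position 1 (positions 1st, 4th, 7th, ...).
Applying that to "rexxgipcj" gives "rxp".

rxp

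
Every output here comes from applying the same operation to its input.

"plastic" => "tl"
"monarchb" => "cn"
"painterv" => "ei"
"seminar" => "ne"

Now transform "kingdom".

Rule — reverse the string, then keep one character in every 3, starting at position 3 (positions 3rd, 6th, 9th, ...).
Working it through for "kingdom": intermediate "modgnik", final "di".

di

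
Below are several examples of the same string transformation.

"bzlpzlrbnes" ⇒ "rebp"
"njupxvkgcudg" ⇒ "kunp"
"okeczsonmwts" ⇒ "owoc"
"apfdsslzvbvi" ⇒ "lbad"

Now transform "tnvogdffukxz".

Looking at the pairs, the operation is to keep one character in every 3, starting at position 1 (positions 1st, 4th, 7th, ...), then move the last 2 characters to the front (rotate right by 2).
Working it through for "tnvogdffukxz": intermediate "tofk", final "fkto".

fkto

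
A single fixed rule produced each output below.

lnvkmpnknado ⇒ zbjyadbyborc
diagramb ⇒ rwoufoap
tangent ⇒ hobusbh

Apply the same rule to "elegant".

The pattern: shift every letter 12 places backward in the alphabet (wrapping around).
"elegant" → "szsuobh".

szsuobh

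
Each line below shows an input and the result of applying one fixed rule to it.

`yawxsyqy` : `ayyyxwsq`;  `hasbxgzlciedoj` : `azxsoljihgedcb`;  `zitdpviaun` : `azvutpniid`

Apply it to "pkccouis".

cuspokic

Each output is the input with this applied: sort the characters into reverse alphabetical order, then move the last character to the front.
Working it through for "pkccouis": intermediate "uspokicc", final "cuspokic".
(Check on "yawxsyqy": → "yyyxwsqa" → "ayyyxwsq" ✓)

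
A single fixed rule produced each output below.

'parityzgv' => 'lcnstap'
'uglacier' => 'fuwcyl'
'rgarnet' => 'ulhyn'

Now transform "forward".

Looking at the pairs, the operation is to shift every letter 6 places backward in the alphabet (wrapping around), then delete the first 2 characters.
For "forward", step one produces "zilqulx"; step two turns that into "lqulx".
(Check on "uglacier": → "oafuwcyl" → "fuwcyl" ✓)

lqulx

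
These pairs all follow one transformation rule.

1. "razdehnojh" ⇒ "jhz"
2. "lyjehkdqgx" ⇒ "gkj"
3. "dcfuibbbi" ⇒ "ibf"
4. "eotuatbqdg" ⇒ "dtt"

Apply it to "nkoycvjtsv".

svo

Each output is the input with this applied: keep one character in every 3, starting at position 3 (positions 3rd, 6th, 9th, ...), then reverse the string.
"nkoycvjtsv" → "ovs" → "svo".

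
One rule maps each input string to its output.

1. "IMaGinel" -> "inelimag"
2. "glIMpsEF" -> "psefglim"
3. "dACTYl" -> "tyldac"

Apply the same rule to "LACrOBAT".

What's happening: swap the front and back halves of the string, then convert every letter to lowercase.
Applying that to "LACrOBAT" gives "obatlacr".
(Check on "dACTYl": → "TYldAC" → "tyldac" ✓)

obatlacr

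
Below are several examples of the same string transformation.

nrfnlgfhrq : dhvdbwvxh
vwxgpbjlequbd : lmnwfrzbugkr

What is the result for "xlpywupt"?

The pattern: shift every letter 10 places backward in the alphabet (wrapping around), then delete the last character.
Applying both steps to "xlpywupt": "nbfomkfj", then "nbfomkf".
(Check on "nrfnlgfhrq": → "dhvdbwvxhg" → "dhvdbwvxh" ✓)

nbfomkf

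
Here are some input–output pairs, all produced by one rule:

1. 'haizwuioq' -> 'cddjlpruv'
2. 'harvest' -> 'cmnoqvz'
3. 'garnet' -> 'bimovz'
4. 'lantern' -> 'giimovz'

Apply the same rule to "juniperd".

deikmpyz

Looking at the pairs, the operation is to shift every letter 5 places backward in the alphabet (wrapping around), then sort the characters into alphabetical order.
Starting from "juniperd": after the first operation, "epidkzmy"; after the second, "deikmpyz".
(Check on "garnet": → "bvmizo" → "bimovz" ✓)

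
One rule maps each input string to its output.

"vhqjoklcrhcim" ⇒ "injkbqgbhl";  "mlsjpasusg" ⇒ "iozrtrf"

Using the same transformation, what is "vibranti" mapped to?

The pattern: shift every letter 1 place backward in the alphabet (wrapping around), then delete the first 3 characters.
So "vibranti" becomes "qzmsh".
(Check on "mlsjpasusg": → "lkriozrtrf" → "iozrtrf" ✓)

qzmsh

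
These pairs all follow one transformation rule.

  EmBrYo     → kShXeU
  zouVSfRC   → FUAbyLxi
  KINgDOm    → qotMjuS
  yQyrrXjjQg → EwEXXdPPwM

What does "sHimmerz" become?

YnOSSKXF

What's happening: shift every letter 6 places forward in the alphabet (wrapping around), then flip the case of every letter.
For "sHimmerz", step one produces "yNosskxf"; step two turns that into "YnOSSKXF".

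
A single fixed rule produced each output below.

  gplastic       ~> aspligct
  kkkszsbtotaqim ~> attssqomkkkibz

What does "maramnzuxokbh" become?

Rule — sort the characters into reverse alphabetical order, then swap the first and last characters.
On "maramnzuxokbh" that produces "axuronmmkhbaz".

axuronmmkhbaz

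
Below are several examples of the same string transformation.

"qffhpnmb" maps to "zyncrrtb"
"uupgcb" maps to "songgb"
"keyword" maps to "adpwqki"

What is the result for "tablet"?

xqffmn

Looking at the pairs, the operation is to move the last 3 characters to the front (rotate right by 3), then shift every letter 12 places forward in the alphabet (wrapping around).
Starting from "tablet": after the first operation, "lettab"; after the second, "xqffmn".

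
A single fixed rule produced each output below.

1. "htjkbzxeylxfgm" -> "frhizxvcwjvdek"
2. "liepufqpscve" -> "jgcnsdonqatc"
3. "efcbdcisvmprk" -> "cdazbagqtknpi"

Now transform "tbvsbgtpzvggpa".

rztqzernxteeny

The pattern: shift every letter 2 places backward in the alphabet (wrapping around).
Applying that to "tbvsbgtpzvggpa" gives "rztqzernxteeny".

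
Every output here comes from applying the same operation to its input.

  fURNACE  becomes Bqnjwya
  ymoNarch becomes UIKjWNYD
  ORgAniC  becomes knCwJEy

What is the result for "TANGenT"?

What's happening: shift every letter 4 places backward in the alphabet (wrapping around), then flip the case of every letter.
On "TANGenT": the first step gives "PWJCajP", and the second then gives "pwjcAJp".
(Check on "ymoNarch": → "uikJwnyd" → "UIKjWNYD" ✓)

pwjcAJp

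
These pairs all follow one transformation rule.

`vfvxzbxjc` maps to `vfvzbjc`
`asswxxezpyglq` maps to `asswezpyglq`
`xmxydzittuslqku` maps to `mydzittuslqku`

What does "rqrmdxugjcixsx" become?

Rule — remove every "x".
Applying that to "rqrmdxugjcixsx" gives "rqrmdugjcis".

rqrmdugjcis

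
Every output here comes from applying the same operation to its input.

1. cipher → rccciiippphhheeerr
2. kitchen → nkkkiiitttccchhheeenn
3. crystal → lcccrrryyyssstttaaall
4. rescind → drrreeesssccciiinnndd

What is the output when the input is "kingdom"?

mkkkiiinnngggdddooomm

The pattern: repeat every character 3 times, then move the last character to the front.
"kingdom" → "kkkiiinnngggdddooommm" → "mkkkiiinnngggdddooomm".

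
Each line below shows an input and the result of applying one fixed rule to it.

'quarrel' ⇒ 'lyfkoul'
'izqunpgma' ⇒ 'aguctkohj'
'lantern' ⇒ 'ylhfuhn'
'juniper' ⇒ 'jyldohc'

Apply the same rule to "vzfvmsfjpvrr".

pllptzpgmzdj

Each output is the input with this applied: move the last 3 characters to the front (rotate right by 3), then shift every letter 6 places backward in the alphabet (wrapping around).
Starting from "vzfvmsfjpvrr": after the first operation, "vrrvzfvmsfjp"; after the second, "pllptzpgmzdj".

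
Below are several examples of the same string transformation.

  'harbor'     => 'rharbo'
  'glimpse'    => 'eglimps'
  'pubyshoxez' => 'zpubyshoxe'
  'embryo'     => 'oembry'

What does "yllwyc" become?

cyllwy

The transformation: move the last character to the front.
Applying that to "yllwyc" gives "cyllwy".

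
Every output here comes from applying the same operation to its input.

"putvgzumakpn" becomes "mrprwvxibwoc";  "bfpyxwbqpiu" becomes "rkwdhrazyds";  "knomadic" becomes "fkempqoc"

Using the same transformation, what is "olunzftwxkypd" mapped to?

arfqnwpbhvyzm

Each output is the input with this applied: move the last 3 characters to the front (rotate right by 3), then shift every letter 2 places forward in the alphabet (wrapping around).
Working it through for "olunzftwxkypd": intermediate "ypdolunzftwxk", final "arfqnwpbhvyzm".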